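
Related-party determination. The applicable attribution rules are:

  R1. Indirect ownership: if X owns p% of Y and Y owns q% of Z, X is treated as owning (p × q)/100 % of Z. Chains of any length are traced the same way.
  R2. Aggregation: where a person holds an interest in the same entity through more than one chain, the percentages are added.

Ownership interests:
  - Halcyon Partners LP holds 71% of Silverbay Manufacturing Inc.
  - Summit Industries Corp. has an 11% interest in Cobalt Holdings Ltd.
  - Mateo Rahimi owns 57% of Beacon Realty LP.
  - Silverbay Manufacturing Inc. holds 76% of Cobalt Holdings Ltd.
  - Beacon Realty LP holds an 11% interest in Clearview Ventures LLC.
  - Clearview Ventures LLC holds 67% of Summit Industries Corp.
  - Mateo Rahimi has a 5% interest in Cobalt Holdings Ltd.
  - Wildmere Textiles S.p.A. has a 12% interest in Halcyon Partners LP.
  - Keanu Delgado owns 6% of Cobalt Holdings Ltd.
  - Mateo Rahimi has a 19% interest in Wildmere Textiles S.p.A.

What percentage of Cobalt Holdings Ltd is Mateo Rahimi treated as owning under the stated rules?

Chain via Beacon Realty LP → Clearview Ventures LLC → Summit Industries Corp. (R1): 57% × 11% × 67% × 11% = 0.462099% of Cobalt Holdings Ltd.
Chain via Wildmere Textiles S.p.A. → Halcyon Partners LP → Silverbay Manufacturing Inc. (R1): 19% × 12% × 71% × 76% = 1.230288% of Cobalt Holdings Ltd.
Direct interest in Cobalt Holdings Ltd: 5%.
Aggregating (R2): 0.462099% + 1.230288% + 5% = 6.692387%.

6.692387%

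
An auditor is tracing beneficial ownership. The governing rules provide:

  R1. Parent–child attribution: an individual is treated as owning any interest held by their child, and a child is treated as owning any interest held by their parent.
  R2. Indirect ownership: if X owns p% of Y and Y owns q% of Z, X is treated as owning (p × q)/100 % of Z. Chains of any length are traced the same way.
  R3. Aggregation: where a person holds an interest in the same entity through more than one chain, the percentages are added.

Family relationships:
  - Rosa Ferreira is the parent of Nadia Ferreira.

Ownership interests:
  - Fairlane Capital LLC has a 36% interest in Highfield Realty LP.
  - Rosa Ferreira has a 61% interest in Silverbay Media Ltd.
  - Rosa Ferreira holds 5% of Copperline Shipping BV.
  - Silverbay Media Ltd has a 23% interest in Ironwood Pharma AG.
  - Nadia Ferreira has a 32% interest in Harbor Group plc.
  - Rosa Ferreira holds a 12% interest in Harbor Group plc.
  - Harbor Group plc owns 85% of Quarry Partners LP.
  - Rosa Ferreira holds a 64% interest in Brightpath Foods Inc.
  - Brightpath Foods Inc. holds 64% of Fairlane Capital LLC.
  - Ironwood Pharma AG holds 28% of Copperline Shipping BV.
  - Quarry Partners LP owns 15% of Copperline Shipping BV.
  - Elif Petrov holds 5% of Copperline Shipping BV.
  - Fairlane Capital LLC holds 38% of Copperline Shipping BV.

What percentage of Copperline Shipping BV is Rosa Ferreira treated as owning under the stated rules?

By parent–child attribution (R1), Rosa Ferreira is treated as also owning Nadia Ferreira's interest in Harbor Group plc, giving 12% + 32% = 44%.
Chain via Silverbay Media Ltd → Ironwood Pharma AG (R2): 61% × 23% × 28% = 3.9284% of Copperline Shipping BV.
Chain via Brightpath Foods Inc. → Fairlane Capital LLC (R2): 64% × 64% × 38% = 15.5648% of Copperline Shipping BV.
Chain via Harbor Group plc → Quarry Partners LP (R2): 44% × 85% × 15% = 5.61% of Copperline Shipping BV.
Direct interest in Copperline Shipping BV: 5%.
Aggregating (R3): 3.9284% + 15.5648% + 5.61% + 5% = 30.1032%.

30.1032%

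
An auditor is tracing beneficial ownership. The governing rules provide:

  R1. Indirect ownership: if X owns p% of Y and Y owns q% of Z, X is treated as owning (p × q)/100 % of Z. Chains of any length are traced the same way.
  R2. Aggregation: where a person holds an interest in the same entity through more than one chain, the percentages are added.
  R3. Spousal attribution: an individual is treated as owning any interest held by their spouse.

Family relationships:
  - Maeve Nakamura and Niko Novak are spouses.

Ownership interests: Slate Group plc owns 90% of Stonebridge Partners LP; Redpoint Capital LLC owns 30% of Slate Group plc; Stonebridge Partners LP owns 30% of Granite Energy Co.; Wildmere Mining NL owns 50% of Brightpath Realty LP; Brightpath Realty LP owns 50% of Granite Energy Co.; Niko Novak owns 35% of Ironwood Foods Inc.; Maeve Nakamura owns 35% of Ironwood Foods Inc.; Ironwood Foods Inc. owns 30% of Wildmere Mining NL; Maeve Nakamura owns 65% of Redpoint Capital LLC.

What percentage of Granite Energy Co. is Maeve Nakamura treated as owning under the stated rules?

By spousal attribution (R3), Maeve Nakamura is treated as also owning Niko Novak's interest in Ironwood Foods Inc, giving 35% + 35% = 70%.
Chain via Ironwood Foods Inc. → Wildmere Mining NL → Brightpath Realty LP (R1): 70% × 30% × 50% × 50% = 5.25% of Granite Energy Co.
Chain via Redpoint Capital LLC → Slate Group plc → Stonebridge Partners LP (R1): 65% × 30% × 90% × 30% = 5.265% of Granite Energy Co.
Aggregating (R2): 5.25% + 5.265% = 10.515%.

10.515%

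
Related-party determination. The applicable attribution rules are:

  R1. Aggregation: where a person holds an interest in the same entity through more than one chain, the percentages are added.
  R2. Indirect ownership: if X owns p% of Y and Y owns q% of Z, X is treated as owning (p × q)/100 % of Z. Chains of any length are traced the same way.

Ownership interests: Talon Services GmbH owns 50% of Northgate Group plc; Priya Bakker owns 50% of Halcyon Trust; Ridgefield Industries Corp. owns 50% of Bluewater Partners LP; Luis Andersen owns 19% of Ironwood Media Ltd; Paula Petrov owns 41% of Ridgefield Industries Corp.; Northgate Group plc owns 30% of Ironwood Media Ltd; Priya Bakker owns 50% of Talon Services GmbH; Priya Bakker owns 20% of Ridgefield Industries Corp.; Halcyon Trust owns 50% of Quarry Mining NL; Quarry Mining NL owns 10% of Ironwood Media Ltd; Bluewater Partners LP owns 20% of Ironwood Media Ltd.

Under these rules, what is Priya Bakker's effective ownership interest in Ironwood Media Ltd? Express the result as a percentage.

12%

Chain via Halcyon Trust → Quarry Mining NL (R2): 50% × 50% × 10% = 2.5% of Ironwood Media Ltd.
Chain via Talon Services GmbH → Northgate Group plc (R2): 50% × 50% × 30% = 7.5% of Ironwood Media Ltd.
Chain via Ridgefield Industries Corp. → Bluewater Partners LP (R2): 20% × 50% × 20% = 2% of Ironwood Media Ltd.
Aggregating (R1): 2.5% + 7.5% + 2% = 12%.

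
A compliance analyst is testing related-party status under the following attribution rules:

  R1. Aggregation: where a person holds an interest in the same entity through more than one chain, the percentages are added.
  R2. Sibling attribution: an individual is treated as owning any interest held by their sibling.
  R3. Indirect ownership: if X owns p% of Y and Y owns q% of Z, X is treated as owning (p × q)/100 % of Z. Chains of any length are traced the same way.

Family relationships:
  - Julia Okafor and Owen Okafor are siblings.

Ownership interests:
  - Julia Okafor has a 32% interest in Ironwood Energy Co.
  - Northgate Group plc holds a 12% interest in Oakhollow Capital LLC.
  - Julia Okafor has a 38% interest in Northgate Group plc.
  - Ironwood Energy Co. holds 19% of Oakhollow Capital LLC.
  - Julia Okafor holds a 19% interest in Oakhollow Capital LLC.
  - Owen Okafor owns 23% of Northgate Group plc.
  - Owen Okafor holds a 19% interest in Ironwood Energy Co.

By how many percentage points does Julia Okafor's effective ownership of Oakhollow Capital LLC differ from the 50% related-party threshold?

13.99

By sibling attribution (R2), Julia Okafor is treated as also owning Owen Okafor's interest in Northgate Group plc, giving 38% + 23% = 61%.
By sibling attribution (R2), Julia Okafor is treated as also owning Owen Okafor's interest in Ironwood Energy Co, giving 32% + 19% = 51%.
Chain via Northgate Group plc (R3): 61% × 12% = 7.32% of Oakhollow Capital LLC.
Chain via Ironwood Energy Co. (R3): 51% × 19% = 9.69% of Oakhollow Capital LLC.
Direct interest in Oakhollow Capital LLC: 19%.
Aggregating (R1): 7.32% + 9.69% + 19% = 36.01%.
36.01% falls short of the 50% threshold by 13.99 percentage points.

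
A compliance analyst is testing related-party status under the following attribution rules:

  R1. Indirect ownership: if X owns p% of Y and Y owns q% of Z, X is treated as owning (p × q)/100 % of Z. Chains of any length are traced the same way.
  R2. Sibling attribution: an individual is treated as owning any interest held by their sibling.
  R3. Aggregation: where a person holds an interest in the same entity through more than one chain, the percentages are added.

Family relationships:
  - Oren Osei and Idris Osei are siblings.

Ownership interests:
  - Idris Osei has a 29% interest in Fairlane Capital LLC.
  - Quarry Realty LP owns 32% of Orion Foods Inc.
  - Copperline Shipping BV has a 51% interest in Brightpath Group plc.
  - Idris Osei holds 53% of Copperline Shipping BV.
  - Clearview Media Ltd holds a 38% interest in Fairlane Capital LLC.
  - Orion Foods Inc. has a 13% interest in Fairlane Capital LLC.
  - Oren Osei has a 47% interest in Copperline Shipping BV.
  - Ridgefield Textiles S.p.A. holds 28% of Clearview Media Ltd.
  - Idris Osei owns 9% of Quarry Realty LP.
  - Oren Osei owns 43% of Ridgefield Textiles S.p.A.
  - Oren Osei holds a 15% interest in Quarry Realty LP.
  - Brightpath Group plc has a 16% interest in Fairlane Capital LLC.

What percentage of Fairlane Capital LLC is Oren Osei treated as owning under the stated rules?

By sibling attribution (R2), Oren Osei is treated as also owning Idris Osei's interest in Quarry Realty LP, giving 15% + 9% = 24%.
By sibling attribution (R2), Oren Osei is treated as also owning Idris Osei's interest in Copperline Shipping BV, giving 47% + 53% = 100%.
By sibling attribution (R2), Oren Osei is treated as owning Idris Osei's 29% interest in Fairlane Capital LLC.
Chain via Quarry Realty LP → Orion Foods Inc. (R1): 24% × 32% × 13% = 0.9984% of Fairlane Capital LLC.
Chain via Ridgefield Textiles S.p.A. → Clearview Media Ltd (R1): 43% × 28% × 38% = 4.5752% of Fairlane Capital LLC.
Chain via Copperline Shipping BV → Brightpath Group plc (R1): 100% × 51% × 16% = 8.16% of Fairlane Capital LLC.
Direct interest in Fairlane Capital LLC: 29%.
Aggregating (R3): 0.9984% + 4.5752% + 8.16% + 29% = 42.7336%.

42.7336%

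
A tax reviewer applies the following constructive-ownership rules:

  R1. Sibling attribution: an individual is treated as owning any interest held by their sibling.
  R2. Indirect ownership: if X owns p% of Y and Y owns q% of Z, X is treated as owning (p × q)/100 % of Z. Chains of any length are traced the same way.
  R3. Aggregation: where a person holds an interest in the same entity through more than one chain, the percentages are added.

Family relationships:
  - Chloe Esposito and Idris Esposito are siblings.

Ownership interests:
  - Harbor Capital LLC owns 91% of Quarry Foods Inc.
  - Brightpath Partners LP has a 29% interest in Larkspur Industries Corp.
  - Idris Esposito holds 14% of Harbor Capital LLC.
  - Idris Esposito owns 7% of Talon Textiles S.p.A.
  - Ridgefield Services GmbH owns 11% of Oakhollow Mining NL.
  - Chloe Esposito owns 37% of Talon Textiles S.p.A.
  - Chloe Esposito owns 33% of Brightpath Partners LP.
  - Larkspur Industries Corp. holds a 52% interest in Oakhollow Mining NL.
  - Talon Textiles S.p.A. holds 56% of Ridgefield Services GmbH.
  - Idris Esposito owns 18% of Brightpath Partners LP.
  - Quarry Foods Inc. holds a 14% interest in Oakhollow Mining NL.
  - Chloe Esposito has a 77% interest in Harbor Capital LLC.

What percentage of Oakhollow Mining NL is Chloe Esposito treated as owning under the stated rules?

21.9946%

By sibling attribution (R1), Chloe Esposito is treated as also owning Idris Esposito's interest in Talon Textiles S.p.A, giving 37% + 7% = 44%.
By sibling attribution (R1), Chloe Esposito is treated as also owning Idris Esposito's interest in Harbor Capital LLC, giving 77% + 14% = 91%.
By sibling attribution (R1), Chloe Esposito is treated as also owning Idris Esposito's interest in Brightpath Partners LP, giving 33% + 18% = 51%.
Chain via Talon Textiles S.p.A. → Ridgefield Services GmbH (R2): 44% × 56% × 11% = 2.7104% of Oakhollow Mining NL.
Chain via Harbor Capital LLC → Quarry Foods Inc. (R2): 91% × 91% × 14% = 11.5934% of Oakhollow Mining NL.
Chain via Brightpath Partners LP → Larkspur Industries Corp. (R2): 51% × 29% × 52% = 7.6908% of Oakhollow Mining NL.
Aggregating (R3): 2.7104% + 11.5934% + 7.6908% = 21.9946%.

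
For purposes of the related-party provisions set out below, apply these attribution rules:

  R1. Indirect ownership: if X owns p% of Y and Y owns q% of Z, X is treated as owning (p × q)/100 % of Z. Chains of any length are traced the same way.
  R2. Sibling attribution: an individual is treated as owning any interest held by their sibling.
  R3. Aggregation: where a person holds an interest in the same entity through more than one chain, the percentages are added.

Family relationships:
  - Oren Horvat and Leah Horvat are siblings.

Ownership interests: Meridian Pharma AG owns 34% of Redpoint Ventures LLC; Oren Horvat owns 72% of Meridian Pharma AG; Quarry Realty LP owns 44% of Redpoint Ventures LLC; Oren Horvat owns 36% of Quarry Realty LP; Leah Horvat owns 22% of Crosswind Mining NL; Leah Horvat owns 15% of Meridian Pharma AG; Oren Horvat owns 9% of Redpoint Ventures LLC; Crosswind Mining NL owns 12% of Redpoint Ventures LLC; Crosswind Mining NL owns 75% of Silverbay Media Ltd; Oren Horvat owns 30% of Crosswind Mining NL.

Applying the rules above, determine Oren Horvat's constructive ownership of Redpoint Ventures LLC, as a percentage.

60.66%

By sibling attribution (R2), Oren Horvat is treated as also owning Leah Horvat's interest in Meridian Pharma AG, giving 72% + 15% = 87%.
By sibling attribution (R2), Oren Horvat is treated as also owning Leah Horvat's interest in Crosswind Mining NL, giving 30% + 22% = 52%.
Chain via Meridian Pharma AG (R1): 87% × 34% = 29.58% of Redpoint Ventures LLC.
Chain via Quarry Realty LP (R1): 36% × 44% = 15.84% of Redpoint Ventures LLC.
Chain via Crosswind Mining NL (R1): 52% × 12% = 6.24% of Redpoint Ventures LLC.
Direct interest in Redpoint Ventures LLC: 9%.
Aggregating (R3): 29.58% + 15.84% + 6.24% + 9% = 60.66%.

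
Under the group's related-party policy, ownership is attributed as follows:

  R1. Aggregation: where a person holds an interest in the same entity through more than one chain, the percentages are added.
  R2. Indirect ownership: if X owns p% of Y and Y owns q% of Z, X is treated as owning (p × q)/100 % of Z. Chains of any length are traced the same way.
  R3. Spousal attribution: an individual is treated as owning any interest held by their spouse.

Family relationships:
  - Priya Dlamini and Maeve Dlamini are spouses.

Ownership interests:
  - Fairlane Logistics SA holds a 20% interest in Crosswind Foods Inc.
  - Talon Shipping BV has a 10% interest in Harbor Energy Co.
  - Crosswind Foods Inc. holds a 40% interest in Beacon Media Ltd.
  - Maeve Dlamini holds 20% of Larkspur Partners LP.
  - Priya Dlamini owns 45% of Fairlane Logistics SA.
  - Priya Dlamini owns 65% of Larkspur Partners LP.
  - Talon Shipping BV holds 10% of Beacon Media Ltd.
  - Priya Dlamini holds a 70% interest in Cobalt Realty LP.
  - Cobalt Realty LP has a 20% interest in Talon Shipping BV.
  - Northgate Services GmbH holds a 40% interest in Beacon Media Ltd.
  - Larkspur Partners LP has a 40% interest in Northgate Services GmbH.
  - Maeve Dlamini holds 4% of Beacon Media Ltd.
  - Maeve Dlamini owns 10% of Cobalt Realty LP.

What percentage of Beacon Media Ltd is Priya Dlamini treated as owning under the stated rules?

22.8%

By spousal attribution (R3), Priya Dlamini is treated as also owning Maeve Dlamini's interest in Cobalt Realty LP, giving 70% + 10% = 80%.
By spousal attribution (R3), Priya Dlamini is treated as also owning Maeve Dlamini's interest in Larkspur Partners LP, giving 65% + 20% = 85%.
By spousal attribution (R3), Priya Dlamini is treated as owning Maeve Dlamini's 4% interest in Beacon Media Ltd.
Chain via Cobalt Realty LP → Talon Shipping BV (R2): 80% × 20% × 10% = 1.6% of Beacon Media Ltd.
Chain via Larkspur Partners LP → Northgate Services GmbH (R2): 85% × 40% × 40% = 13.6% of Beacon Media Ltd.
Chain via Fairlane Logistics SA → Crosswind Foods Inc. (R2): 45% × 20% × 40% = 3.6% of Beacon Media Ltd.
Direct interest in Beacon Media Ltd: 4%.
Aggregating (R1): 1.6% + 13.6% + 3.6% + 4% = 22.8%.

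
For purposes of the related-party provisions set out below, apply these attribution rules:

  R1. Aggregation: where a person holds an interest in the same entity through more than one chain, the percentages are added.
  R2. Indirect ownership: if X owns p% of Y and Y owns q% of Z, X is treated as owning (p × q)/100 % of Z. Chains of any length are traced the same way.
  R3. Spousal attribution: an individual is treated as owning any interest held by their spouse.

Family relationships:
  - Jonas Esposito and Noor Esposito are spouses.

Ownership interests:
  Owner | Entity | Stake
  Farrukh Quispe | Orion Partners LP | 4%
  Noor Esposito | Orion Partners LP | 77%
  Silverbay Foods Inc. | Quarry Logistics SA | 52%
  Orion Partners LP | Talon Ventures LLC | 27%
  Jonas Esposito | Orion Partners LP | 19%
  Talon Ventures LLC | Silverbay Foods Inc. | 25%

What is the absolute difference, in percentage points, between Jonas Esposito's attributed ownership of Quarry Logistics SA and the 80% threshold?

76.6304

By spousal attribution (R3), Jonas Esposito is treated as also owning Noor Esposito's interest in Orion Partners LP, giving 19% + 77% = 96%.
Chain via Orion Partners LP → Talon Ventures LLC → Silverbay Foods Inc. (R2): 96% × 27% × 25% × 52% = 3.3696% of Quarry Logistics SA.
3.3696% falls short of the 80% threshold by 76.6304 percentage points.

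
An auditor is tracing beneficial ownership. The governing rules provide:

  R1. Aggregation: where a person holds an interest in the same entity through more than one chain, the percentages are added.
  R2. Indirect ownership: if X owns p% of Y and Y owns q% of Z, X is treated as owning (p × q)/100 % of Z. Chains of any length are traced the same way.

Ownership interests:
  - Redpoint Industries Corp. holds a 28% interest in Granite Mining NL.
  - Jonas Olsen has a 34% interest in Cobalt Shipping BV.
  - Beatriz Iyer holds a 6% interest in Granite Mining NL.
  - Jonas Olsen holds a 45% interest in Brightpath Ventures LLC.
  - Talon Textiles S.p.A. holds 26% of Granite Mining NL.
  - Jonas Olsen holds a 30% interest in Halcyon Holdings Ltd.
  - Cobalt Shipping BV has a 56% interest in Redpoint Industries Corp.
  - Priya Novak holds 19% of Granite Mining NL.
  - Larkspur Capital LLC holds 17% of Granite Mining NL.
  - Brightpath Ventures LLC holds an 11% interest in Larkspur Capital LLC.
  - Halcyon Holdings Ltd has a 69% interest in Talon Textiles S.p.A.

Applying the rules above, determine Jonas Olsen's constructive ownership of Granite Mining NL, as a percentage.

11.5547%

Chain via Brightpath Ventures LLC → Larkspur Capital LLC (R2): 45% × 11% × 17% = 0.8415% of Granite Mining NL.
Chain via Cobalt Shipping BV → Redpoint Industries Corp. (R2): 34% × 56% × 28% = 5.3312% of Granite Mining NL.
Chain via Halcyon Holdings Ltd → Talon Textiles S.p.A. (R2): 30% × 69% × 26% = 5.382% of Granite Mining NL.
Aggregating (R1): 0.8415% + 5.3312% + 5.382% = 11.5547%.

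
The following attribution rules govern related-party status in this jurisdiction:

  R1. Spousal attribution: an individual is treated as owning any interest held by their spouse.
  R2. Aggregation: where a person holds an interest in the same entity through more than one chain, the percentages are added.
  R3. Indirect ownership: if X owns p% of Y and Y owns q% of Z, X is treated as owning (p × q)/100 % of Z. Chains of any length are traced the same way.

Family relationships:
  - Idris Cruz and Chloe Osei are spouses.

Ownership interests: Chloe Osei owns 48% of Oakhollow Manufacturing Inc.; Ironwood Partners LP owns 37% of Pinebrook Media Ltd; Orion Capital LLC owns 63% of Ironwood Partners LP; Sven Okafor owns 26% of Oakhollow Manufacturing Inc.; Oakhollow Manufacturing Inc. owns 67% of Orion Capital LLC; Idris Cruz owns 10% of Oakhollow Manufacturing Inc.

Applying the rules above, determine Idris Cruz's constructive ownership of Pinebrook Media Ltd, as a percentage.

9.058266%

By spousal attribution (R1), Idris Cruz is treated as also owning Chloe Osei's interest in Oakhollow Manufacturing Inc, giving 10% + 48% = 58%.
Chain via Oakhollow Manufacturing Inc. → Orion Capital LLC → Ironwood Partners LP (R3): 58% × 67% × 63% × 37% = 9.058266% of Pinebrook Media Ltd.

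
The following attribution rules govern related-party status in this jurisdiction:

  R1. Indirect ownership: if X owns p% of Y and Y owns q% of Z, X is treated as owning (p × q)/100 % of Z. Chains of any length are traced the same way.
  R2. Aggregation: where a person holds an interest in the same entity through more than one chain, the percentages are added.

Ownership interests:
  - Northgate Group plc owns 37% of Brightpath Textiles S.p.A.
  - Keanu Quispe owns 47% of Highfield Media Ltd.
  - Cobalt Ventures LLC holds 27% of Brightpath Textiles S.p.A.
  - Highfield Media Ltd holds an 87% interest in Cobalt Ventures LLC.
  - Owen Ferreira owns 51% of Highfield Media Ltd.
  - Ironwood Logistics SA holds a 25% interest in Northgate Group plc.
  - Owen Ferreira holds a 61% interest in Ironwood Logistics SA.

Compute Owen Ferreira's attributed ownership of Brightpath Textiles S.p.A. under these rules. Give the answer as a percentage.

17.6224%

Chain via Ironwood Logistics SA → Northgate Group plc (R1): 61% × 25% × 37% = 5.6425% of Brightpath Textiles S.p.A.
Chain via Highfield Media Ltd → Cobalt Ventures LLC (R1): 51% × 87% × 27% = 11.9799% of Brightpath Textiles S.p.A.
Aggregating (R2): 5.6425% + 11.9799% = 17.6224%.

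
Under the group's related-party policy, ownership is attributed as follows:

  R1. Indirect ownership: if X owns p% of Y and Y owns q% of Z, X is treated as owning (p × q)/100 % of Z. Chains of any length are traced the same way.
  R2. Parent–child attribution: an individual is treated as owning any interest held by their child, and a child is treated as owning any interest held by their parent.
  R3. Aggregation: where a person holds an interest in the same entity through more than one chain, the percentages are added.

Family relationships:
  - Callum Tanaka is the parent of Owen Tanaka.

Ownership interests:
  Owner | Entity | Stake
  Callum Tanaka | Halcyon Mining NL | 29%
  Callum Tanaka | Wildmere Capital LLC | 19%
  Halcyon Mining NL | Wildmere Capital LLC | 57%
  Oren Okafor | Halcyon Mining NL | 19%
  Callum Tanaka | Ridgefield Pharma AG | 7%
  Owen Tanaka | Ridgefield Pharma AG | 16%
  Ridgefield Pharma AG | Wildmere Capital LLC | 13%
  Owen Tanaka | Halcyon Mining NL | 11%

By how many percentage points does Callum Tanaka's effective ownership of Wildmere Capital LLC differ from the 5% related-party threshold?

By parent–child attribution (R2), Callum Tanaka is treated as also owning Owen Tanaka's interest in Ridgefield Pharma AG, giving 7% + 16% = 23%.
By parent–child attribution (R2), Callum Tanaka is treated as also owning Owen Tanaka's interest in Halcyon Mining NL, giving 29% + 11% = 40%.
Chain via Ridgefield Pharma AG (R1): 23% × 13% = 2.99% of Wildmere Capital LLC.
Chain via Halcyon Mining NL (R1): 40% × 57% = 22.8% of Wildmere Capital LLC.
Direct interest in Wildmere Capital LLC: 19%.
Aggregating (R3): 2.99% + 22.8% + 19% = 44.79%.
44.79% exceeds the 5% threshold by 39.79 percentage points.

39.79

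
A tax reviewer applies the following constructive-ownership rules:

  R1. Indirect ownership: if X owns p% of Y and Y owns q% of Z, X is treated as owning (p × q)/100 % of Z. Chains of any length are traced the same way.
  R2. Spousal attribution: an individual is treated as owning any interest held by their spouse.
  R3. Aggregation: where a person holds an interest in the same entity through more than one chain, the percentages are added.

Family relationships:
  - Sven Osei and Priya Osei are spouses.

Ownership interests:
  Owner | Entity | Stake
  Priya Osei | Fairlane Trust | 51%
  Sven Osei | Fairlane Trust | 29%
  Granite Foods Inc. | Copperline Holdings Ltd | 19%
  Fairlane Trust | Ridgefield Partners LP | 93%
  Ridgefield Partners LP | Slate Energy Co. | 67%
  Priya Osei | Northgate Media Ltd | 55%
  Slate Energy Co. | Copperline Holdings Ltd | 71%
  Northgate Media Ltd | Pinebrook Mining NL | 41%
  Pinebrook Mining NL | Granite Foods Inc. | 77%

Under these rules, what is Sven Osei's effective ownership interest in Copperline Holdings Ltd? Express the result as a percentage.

38.691145%

By spousal attribution (R2), Sven Osei is treated as also owning Priya Osei's interest in Fairlane Trust, giving 29% + 51% = 80%.
By spousal attribution (R2), Sven Osei is treated as owning Priya Osei's 55% interest in Northgate Media Ltd.
Chain via Fairlane Trust → Ridgefield Partners LP → Slate Energy Co. (R1): 80% × 93% × 67% × 71% = 35.39208% of Copperline Holdings Ltd.
Chain via Northgate Media Ltd → Pinebrook Mining NL → Granite Foods Inc. (R1): 55% × 41% × 77% × 19% = 3.299065% of Copperline Holdings Ltd.
Aggregating (R3): 35.39208% + 3.299065% = 38.691145%.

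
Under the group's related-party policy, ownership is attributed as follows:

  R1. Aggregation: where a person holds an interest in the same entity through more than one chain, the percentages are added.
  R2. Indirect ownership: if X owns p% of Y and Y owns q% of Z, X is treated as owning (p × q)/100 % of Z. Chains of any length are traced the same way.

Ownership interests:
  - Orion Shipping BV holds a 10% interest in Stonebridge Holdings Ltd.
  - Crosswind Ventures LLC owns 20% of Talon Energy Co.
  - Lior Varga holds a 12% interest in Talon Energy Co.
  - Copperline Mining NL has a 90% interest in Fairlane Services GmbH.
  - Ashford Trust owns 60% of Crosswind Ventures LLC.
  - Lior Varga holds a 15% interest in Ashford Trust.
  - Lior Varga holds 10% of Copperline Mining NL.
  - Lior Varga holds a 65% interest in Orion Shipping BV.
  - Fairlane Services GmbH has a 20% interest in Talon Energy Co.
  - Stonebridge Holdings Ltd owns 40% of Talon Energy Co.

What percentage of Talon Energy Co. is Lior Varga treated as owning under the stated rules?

Chain via Copperline Mining NL → Fairlane Services GmbH (R2): 10% × 90% × 20% = 1.8% of Talon Energy Co.
Chain via Ashford Trust → Crosswind Ventures LLC (R2): 15% × 60% × 20% = 1.8% of Talon Energy Co.
Chain via Orion Shipping BV → Stonebridge Holdings Ltd (R2): 65% × 10% × 40% = 2.6% of Talon Energy Co.
Direct interest in Talon Energy Co: 12%.
Aggregating (R1): 1.8% + 1.8% + 2.6% + 12% = 18.2%.

18.2%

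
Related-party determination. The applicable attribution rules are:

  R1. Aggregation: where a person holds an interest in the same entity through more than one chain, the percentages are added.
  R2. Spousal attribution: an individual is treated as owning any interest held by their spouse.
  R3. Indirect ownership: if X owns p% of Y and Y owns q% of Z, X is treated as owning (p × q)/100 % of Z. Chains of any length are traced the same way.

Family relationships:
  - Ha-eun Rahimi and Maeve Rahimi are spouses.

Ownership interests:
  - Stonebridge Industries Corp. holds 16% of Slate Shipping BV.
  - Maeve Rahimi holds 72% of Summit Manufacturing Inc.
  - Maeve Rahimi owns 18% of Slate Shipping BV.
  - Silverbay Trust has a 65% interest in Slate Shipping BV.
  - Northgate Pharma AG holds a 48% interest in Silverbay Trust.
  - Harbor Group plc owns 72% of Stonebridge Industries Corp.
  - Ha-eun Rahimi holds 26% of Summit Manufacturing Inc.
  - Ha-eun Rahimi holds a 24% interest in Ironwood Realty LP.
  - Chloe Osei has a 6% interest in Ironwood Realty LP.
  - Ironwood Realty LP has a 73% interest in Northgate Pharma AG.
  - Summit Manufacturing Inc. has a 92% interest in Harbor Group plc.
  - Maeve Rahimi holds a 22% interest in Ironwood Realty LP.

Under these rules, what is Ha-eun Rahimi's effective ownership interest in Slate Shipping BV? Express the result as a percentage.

38.863392%

By spousal attribution (R2), Ha-eun Rahimi is treated as also owning Maeve Rahimi's interest in Summit Manufacturing Inc, giving 26% + 72% = 98%.
By spousal attribution (R2), Ha-eun Rahimi is treated as also owning Maeve Rahimi's interest in Ironwood Realty LP, giving 24% + 22% = 46%.
By spousal attribution (R2), Ha-eun Rahimi is treated as owning Maeve Rahimi's 18% interest in Slate Shipping BV.
Chain via Summit Manufacturing Inc. → Harbor Group plc → Stonebridge Industries Corp. (R3): 98% × 92% × 72% × 16% = 10.386432% of Slate Shipping BV.
Chain via Ironwood Realty LP → Northgate Pharma AG → Silverbay Trust (R3): 46% × 73% × 48% × 65% = 10.47696% of Slate Shipping BV.
Direct interest in Slate Shipping BV: 18%.
Aggregating (R1): 10.386432% + 10.47696% + 18% = 38.863392%.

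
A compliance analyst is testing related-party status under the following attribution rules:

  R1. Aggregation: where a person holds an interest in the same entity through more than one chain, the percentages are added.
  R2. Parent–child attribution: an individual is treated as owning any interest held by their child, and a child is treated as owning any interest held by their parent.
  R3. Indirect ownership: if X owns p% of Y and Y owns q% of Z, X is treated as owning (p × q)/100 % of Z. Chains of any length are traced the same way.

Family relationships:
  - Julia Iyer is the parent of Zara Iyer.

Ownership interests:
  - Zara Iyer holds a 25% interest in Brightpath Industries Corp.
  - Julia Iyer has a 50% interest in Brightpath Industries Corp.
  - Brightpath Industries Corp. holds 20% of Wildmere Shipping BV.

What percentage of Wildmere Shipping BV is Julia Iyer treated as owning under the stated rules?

By parent–child attribution (R2), Julia Iyer is treated as also owning Zara Iyer's interest in Brightpath Industries Corp, giving 50% + 25% = 75%.
Chain via Brightpath Industries Corp. (R3): 75% × 20% = 15% of Wildmere Shipping BV.

15%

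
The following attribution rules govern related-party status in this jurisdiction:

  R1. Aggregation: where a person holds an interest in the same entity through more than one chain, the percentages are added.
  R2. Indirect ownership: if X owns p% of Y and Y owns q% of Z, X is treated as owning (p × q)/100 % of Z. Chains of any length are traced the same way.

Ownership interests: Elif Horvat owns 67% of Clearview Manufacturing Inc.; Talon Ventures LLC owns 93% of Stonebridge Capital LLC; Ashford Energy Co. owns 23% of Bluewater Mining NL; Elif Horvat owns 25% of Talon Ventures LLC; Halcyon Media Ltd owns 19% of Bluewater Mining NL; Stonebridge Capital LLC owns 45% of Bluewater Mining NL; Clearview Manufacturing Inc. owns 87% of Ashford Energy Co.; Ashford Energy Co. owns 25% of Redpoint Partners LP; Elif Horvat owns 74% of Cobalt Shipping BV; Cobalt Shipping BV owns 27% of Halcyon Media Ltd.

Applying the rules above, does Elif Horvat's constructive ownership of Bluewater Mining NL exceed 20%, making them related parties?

Chain via Clearview Manufacturing Inc. → Ashford Energy Co. (R2): 67% × 87% × 23% = 13.4067% of Bluewater Mining NL.
Chain via Talon Ventures LLC → Stonebridge Capital LLC (R2): 25% × 93% × 45% = 10.4625% of Bluewater Mining NL.
Chain via Cobalt Shipping BV → Halcyon Media Ltd (R2): 74% × 27% × 19% = 3.7962% of Bluewater Mining NL.
Aggregating (R1): 13.4067% + 10.4625% + 3.7962% = 27.6654%.
27.6654% exceeds the 20% threshold, so Elif is a related party to Bluewater Mining NL.

Yes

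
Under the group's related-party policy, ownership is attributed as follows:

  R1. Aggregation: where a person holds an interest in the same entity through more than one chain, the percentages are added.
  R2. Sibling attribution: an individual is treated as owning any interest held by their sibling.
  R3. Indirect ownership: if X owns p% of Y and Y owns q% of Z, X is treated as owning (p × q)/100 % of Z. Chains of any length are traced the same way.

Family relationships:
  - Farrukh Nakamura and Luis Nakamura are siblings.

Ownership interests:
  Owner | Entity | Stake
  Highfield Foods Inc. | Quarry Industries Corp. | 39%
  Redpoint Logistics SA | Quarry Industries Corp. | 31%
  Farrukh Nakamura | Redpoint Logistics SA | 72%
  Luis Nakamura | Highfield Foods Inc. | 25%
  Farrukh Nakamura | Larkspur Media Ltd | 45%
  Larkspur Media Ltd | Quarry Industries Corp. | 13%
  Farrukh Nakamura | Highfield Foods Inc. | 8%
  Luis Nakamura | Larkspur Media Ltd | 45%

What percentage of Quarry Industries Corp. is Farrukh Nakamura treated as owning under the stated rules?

46.89%

By sibling attribution (R2), Farrukh Nakamura is treated as also owning Luis Nakamura's interest in Highfield Foods Inc, giving 8% + 25% = 33%.
By sibling attribution (R2), Farrukh Nakamura is treated as also owning Luis Nakamura's interest in Larkspur Media Ltd, giving 45% + 45% = 90%.
Chain via Highfield Foods Inc. (R3): 33% × 39% = 12.87% of Quarry Industries Corp.
Chain via Larkspur Media Ltd (R3): 90% × 13% = 11.7% of Quarry Industries Corp.
Chain via Redpoint Logistics SA (R3): 72% × 31% = 22.32% of Quarry Industries Corp.
Aggregating (R1): 12.87% + 11.7% + 22.32% = 46.89%.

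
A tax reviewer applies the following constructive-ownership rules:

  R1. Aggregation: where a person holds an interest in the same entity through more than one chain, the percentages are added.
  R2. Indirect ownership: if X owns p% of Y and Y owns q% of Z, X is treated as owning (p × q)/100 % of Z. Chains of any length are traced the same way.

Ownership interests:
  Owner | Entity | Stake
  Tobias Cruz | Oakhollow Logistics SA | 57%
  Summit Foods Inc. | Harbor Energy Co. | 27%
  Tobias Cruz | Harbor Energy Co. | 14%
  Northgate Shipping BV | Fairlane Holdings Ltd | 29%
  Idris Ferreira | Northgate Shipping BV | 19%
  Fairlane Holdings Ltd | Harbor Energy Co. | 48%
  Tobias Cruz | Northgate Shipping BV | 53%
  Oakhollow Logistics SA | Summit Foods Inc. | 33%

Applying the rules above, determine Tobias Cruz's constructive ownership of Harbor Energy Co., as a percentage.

26.4563%

Chain via Oakhollow Logistics SA → Summit Foods Inc. (R2): 57% × 33% × 27% = 5.0787% of Harbor Energy Co.
Chain via Northgate Shipping BV → Fairlane Holdings Ltd (R2): 53% × 29% × 48% = 7.3776% of Harbor Energy Co.
Direct interest in Harbor Energy Co: 14%.
Aggregating (R1): 5.0787% + 7.3776% + 14% = 26.4563%.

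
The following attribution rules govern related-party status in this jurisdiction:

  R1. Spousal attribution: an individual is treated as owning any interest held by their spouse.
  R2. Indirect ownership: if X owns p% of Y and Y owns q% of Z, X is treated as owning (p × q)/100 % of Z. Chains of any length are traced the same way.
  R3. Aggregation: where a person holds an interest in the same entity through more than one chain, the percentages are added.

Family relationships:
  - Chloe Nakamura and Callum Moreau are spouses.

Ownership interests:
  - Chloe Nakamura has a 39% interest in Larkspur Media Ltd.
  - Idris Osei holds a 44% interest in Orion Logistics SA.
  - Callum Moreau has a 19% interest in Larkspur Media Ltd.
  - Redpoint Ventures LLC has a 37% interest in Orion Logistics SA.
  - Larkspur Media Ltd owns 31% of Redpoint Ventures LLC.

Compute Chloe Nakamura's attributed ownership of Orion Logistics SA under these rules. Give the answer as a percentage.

By spousal attribution (R1), Chloe Nakamura is treated as also owning Callum Moreau's interest in Larkspur Media Ltd, giving 39% + 19% = 58%.
Chain via Larkspur Media Ltd → Redpoint Ventures LLC (R2): 58% × 31% × 37% = 6.6526% of Orion Logistics SA.

6.6526%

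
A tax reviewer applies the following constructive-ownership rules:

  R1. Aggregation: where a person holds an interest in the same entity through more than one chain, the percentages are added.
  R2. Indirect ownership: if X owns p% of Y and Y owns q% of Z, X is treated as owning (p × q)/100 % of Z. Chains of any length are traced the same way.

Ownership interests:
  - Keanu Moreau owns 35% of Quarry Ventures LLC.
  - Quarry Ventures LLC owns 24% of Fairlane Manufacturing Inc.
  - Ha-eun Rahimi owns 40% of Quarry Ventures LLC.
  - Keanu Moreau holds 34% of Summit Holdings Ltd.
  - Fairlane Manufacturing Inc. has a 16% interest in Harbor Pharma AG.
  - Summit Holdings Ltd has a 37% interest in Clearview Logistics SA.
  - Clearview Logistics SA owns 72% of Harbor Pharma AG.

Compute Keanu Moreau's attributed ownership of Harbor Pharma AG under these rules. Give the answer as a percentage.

Chain via Quarry Ventures LLC → Fairlane Manufacturing Inc. (R2): 35% × 24% × 16% = 1.344% of Harbor Pharma AG.
Chain via Summit Holdings Ltd → Clearview Logistics SA (R2): 34% × 37% × 72% = 9.0576% of Harbor Pharma AG.
Aggregating (R1): 1.344% + 9.0576% = 10.4016%.

10.4016%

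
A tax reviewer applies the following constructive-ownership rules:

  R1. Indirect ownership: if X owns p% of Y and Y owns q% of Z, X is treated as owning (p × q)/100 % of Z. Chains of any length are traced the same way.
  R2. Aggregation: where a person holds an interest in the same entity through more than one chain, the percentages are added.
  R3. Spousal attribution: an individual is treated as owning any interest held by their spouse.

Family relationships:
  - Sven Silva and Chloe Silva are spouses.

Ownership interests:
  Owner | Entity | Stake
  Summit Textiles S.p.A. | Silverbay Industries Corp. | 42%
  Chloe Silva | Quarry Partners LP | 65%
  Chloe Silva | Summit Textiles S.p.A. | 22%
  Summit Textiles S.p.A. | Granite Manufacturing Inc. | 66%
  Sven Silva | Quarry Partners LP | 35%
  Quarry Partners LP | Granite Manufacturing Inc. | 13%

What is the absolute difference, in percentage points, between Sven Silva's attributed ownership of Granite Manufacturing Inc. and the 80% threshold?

52.48

By spousal attribution (R3), Sven Silva is treated as also owning Chloe Silva's interest in Quarry Partners LP, giving 35% + 65% = 100%.
By spousal attribution (R3), Sven Silva is treated as owning Chloe Silva's 22% interest in Summit Textiles S.p.A.
Chain via Quarry Partners LP (R1): 100% × 13% = 13% of Granite Manufacturing Inc.
Chain via Summit Textiles S.p.A. (R1): 22% × 66% = 14.52% of Granite Manufacturing Inc.
Aggregating (R2): 13% + 14.52% = 27.52%.
27.52% falls short of the 80% threshold by 52.48 percentage points.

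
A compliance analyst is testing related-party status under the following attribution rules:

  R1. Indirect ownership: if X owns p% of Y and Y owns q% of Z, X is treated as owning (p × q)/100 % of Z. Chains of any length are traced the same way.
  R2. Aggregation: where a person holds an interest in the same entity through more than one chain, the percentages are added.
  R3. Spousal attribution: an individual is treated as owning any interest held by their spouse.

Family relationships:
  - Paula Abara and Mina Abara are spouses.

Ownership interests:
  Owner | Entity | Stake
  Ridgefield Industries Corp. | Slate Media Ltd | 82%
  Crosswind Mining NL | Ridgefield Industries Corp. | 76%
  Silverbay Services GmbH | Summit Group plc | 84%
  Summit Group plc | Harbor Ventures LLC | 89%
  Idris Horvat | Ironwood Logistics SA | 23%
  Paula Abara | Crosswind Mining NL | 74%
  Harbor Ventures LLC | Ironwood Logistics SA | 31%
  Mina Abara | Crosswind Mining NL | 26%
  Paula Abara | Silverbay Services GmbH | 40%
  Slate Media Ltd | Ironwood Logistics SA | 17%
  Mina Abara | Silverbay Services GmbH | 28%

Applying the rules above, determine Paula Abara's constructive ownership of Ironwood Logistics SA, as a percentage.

26.353808%

By spousal attribution (R3), Paula Abara is treated as also owning Mina Abara's interest in Silverbay Services GmbH, giving 40% + 28% = 68%.
By spousal attribution (R3), Paula Abara is treated as also owning Mina Abara's interest in Crosswind Mining NL, giving 74% + 26% = 100%.
Chain via Silverbay Services GmbH → Summit Group plc → Harbor Ventures LLC (R1): 68% × 84% × 89% × 31% = 15.759408% of Ironwood Logistics SA.
Chain via Crosswind Mining NL → Ridgefield Industries Corp. → Slate Media Ltd (R1): 100% × 76% × 82% × 17% = 10.5944% of Ironwood Logistics SA.
Aggregating (R2): 15.759408% + 10.5944% = 26.353808%.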